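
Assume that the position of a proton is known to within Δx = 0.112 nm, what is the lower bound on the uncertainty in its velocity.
281.469 m/s

Using the Heisenberg uncertainty principle and Δp = mΔv:
ΔxΔp ≥ ℏ/2
Δx(mΔv) ≥ ℏ/2

The minimum uncertainty in velocity is:
Δv_min = ℏ/(2mΔx)
Δv_min = (1.055e-34 J·s) / (2 × 1.673e-27 kg × 1.120e-10 m)
Δv_min = 2.815e+02 m/s = 281.469 m/s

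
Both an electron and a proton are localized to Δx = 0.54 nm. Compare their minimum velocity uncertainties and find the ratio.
The electron has the larger minimum velocity uncertainty, by a ratio of 1836.2.

For both particles, Δp_min = ℏ/(2Δx) = 9.765e-26 kg·m/s (same for both).

The velocity uncertainty is Δv = Δp/m:
- electron: Δv = 9.765e-26 / 9.109e-31 = 1.072e+05 m/s = 107.192 km/s
- proton: Δv = 9.765e-26 / 1.673e-27 = 5.838e+01 m/s = 58.379 m/s

Ratio: 1.072e+05 / 5.838e+01 = 1836.2

The lighter particle has larger velocity uncertainty because Δv ∝ 1/m.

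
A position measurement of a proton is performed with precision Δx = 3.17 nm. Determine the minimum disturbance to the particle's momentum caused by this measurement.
1.663 × 10^-26 kg·m/s

The uncertainty principle implies that measuring position disturbs momentum:
ΔxΔp ≥ ℏ/2

When we measure position with precision Δx, we necessarily introduce a momentum uncertainty:
Δp ≥ ℏ/(2Δx)
Δp_min = (1.055e-34 J·s) / (2 × 3.170e-09 m)
Δp_min = 1.663e-26 kg·m/s

The more precisely we measure position, the greater the momentum disturbance.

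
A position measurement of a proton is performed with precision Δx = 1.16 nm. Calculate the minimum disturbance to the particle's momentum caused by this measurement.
4.546 × 10^-26 kg·m/s

The uncertainty principle implies that measuring position disturbs momentum:
ΔxΔp ≥ ℏ/2

When we measure position with precision Δx, we necessarily introduce a momentum uncertainty:
Δp ≥ ℏ/(2Δx)
Δp_min = (1.055e-34 J·s) / (2 × 1.160e-09 m)
Δp_min = 4.546e-26 kg·m/s

The more precisely we measure position, the greater the momentum disturbance.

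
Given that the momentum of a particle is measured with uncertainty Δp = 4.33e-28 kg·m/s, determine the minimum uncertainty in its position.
121.775 nm

Using the Heisenberg uncertainty principle:
ΔxΔp ≥ ℏ/2

The minimum uncertainty in position is:
Δx_min = ℏ/(2Δp)
Δx_min = (1.055e-34 J·s) / (2 × 4.330e-28 kg·m/s)
Δx_min = 1.218e-07 m = 121.775 nm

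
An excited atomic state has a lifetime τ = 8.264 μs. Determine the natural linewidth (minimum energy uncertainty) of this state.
39.824 peV

Using the energy-time uncertainty principle:
ΔEΔt ≥ ℏ/2

The lifetime τ represents the time uncertainty Δt.
The natural linewidth (minimum energy uncertainty) is:

ΔE = ℏ/(2τ)
ΔE = (1.055e-34 J·s) / (2 × 8.264e-06 s)
ΔE = 6.381e-30 J = 39.824 peV

This natural linewidth limits the precision of spectroscopic measurements.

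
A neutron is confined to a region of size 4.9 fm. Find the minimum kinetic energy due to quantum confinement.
215.756 keV

Using the uncertainty principle:

1. Position uncertainty: Δx ≈ 4.900e-15 m
2. Minimum momentum uncertainty: Δp = ℏ/(2Δx) = 1.076e-20 kg·m/s
3. Minimum kinetic energy:
   KE = (Δp)²/(2m) = (1.076e-20)²/(2 × 1.675e-27 kg)
   KE = 3.457e-14 J = 215.756 keV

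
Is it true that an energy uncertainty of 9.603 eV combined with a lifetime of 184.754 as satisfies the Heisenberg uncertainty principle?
Yes, it satisfies the uncertainty relation.

Calculate the product ΔEΔt:
ΔE = 9.603 eV = 1.539e-18 J
ΔEΔt = (1.539e-18 J) × (1.848e-16 s)
ΔEΔt = 2.843e-34 J·s

Compare to the minimum allowed value ℏ/2:
ℏ/2 = 5.273e-35 J·s

Since ΔEΔt = 2.843e-34 J·s ≥ 5.273e-35 J·s = ℏ/2,
this satisfies the uncertainty relation.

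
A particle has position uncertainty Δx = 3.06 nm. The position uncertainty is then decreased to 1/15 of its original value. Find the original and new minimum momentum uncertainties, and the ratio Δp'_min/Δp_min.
Original Δp_min = 1.723 × 10^-26 kg·m/s; new Δp'_min = 2.585 × 10^-25 kg·m/s; ratio Δp'_min/Δp_min = 15.

From the uncertainty principle ΔxΔp ≥ ℏ/2, the minimum momentum uncertainty is Δp_min = ℏ/(2Δx).

Original (Δx = 3.06 nm = 3.060e-09 m):
Δp_min = (1.055e-34 J·s)/(2 × 3.060e-09 m) = 1.723e-26 kg·m/s

When Δx → (1/15)Δx:
Δp'_min = ℏ/(2 × (1/15)Δx) = 15 × ℏ/(2Δx) = 15 × Δp_min
Δp'_min = 15 × 1.723e-26 kg·m/s = 2.585e-25 kg·m/s

Since Δp_min ∝ 1/Δx, when Δx is decreased to 1/15 of its original value, Δp_min increases to 15 times its original value.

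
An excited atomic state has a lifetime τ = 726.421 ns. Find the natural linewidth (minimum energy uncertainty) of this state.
453.051 peV

Using the energy-time uncertainty principle:
ΔEΔt ≥ ℏ/2

The lifetime τ represents the time uncertainty Δt.
The natural linewidth (minimum energy uncertainty) is:

ΔE = ℏ/(2τ)
ΔE = (1.055e-34 J·s) / (2 × 7.264e-07 s)
ΔE = 7.259e-29 J = 453.051 peV

This natural linewidth limits the precision of spectroscopic measurements.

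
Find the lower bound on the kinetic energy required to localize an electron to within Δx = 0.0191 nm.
26.109 eV

Localizing a particle requires giving it sufficient momentum uncertainty:

1. From uncertainty principle: Δp ≥ ℏ/(2Δx)
   Δp_min = (1.055e-34 J·s) / (2 × 1.910e-11 m)
   Δp_min = 2.761e-24 kg·m/s

2. This momentum uncertainty corresponds to kinetic energy:
   KE ≈ (Δp)²/(2m) = (2.761e-24)²/(2 × 9.109e-31 kg)
   KE = 4.183e-18 J = 26.109 eV

Tighter localization requires more energy.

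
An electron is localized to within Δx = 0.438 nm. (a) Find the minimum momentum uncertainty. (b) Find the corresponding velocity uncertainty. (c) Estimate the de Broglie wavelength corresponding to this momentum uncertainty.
(a) Δp_min = 1.204 × 10^-25 kg·m/s
(b) Δv_min = 132.155 km/s
(c) λ_dB = 5.504 nm

Step-by-step:

(a) From the uncertainty principle:
Δp_min = ℏ/(2Δx) = (1.055e-34 J·s)/(2 × 4.380e-10 m) = 1.204e-25 kg·m/s

(b) The velocity uncertainty:
Δv = Δp/m = (1.204e-25 kg·m/s)/(9.109e-31 kg) = 1.322e+05 m/s = 132.155 km/s

(c) The de Broglie wavelength for this momentum:
λ = h/p = (6.626e-34 J·s)/(1.204e-25 kg·m/s) = 5.504e-09 m = 5.504 nm

Note: The de Broglie wavelength is comparable to the localization size, as expected from wave-particle duality.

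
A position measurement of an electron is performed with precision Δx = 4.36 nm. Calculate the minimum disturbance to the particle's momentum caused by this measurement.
1.209 × 10^-26 kg·m/s

The uncertainty principle implies that measuring position disturbs momentum:
ΔxΔp ≥ ℏ/2

When we measure position with precision Δx, we necessarily introduce a momentum uncertainty:
Δp ≥ ℏ/(2Δx)
Δp_min = (1.055e-34 J·s) / (2 × 4.360e-09 m)
Δp_min = 1.209e-26 kg·m/s

The more precisely we measure position, the greater the momentum disturbance.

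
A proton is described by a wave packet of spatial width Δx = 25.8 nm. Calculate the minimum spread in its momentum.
2.044 × 10^-27 kg·m/s

For a wave packet, the spatial width Δx and momentum spread Δp are related by the uncertainty principle:
ΔxΔp ≥ ℏ/2

The minimum momentum spread is:
Δp_min = ℏ/(2Δx)
Δp_min = (1.055e-34 J·s) / (2 × 2.580e-08 m)
Δp_min = 2.044e-27 kg·m/s

A wave packet cannot have both a well-defined position and well-defined momentum.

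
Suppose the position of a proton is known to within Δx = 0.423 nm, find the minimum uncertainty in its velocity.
74.526 m/s

Using the Heisenberg uncertainty principle and Δp = mΔv:
ΔxΔp ≥ ℏ/2
Δx(mΔv) ≥ ℏ/2

The minimum uncertainty in velocity is:
Δv_min = ℏ/(2mΔx)
Δv_min = (1.055e-34 J·s) / (2 × 1.673e-27 kg × 4.230e-10 m)
Δv_min = 7.453e+01 m/s = 74.526 m/s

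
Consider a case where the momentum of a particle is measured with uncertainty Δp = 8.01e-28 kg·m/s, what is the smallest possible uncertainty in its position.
65.828 nm

Using the Heisenberg uncertainty principle:
ΔxΔp ≥ ℏ/2

The minimum uncertainty in position is:
Δx_min = ℏ/(2Δp)
Δx_min = (1.055e-34 J·s) / (2 × 8.010e-28 kg·m/s)
Δx_min = 6.583e-08 m = 65.828 nm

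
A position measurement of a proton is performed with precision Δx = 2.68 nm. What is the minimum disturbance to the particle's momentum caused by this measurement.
1.967 × 10^-26 kg·m/s

The uncertainty principle implies that measuring position disturbs momentum:
ΔxΔp ≥ ℏ/2

When we measure position with precision Δx, we necessarily introduce a momentum uncertainty:
Δp ≥ ℏ/(2Δx)
Δp_min = (1.055e-34 J·s) / (2 × 2.680e-09 m)
Δp_min = 1.967e-26 kg·m/s

The more precisely we measure position, the greater the momentum disturbance.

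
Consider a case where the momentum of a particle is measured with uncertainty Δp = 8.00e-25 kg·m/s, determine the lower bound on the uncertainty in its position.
65.911 pm

Using the Heisenberg uncertainty principle:
ΔxΔp ≥ ℏ/2

The minimum uncertainty in position is:
Δx_min = ℏ/(2Δp)
Δx_min = (1.055e-34 J·s) / (2 × 8.000e-25 kg·m/s)
Δx_min = 6.591e-11 m = 65.911 pm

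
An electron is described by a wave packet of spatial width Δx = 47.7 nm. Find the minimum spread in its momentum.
1.105 × 10^-27 kg·m/s

For a wave packet, the spatial width Δx and momentum spread Δp are related by the uncertainty principle:
ΔxΔp ≥ ℏ/2

The minimum momentum spread is:
Δp_min = ℏ/(2Δx)
Δp_min = (1.055e-34 J·s) / (2 × 4.770e-08 m)
Δp_min = 1.105e-27 kg·m/s

A wave packet cannot have both a well-defined position and well-defined momentum.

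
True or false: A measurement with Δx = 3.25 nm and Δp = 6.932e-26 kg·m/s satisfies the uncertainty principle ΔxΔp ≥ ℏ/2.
Yes, it satisfies the uncertainty principle.

Calculate the product ΔxΔp:
ΔxΔp = (3.250e-09 m) × (6.932e-26 kg·m/s)
ΔxΔp = 2.253e-34 J·s

Compare to the minimum allowed value ℏ/2:
ℏ/2 = 5.273e-35 J·s

Since ΔxΔp = 2.253e-34 J·s ≥ 5.273e-35 J·s = ℏ/2,
the measurement satisfies the uncertainty principle.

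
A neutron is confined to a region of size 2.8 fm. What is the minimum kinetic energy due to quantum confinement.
660.754 keV

Using the uncertainty principle:

1. Position uncertainty: Δx ≈ 2.800e-15 m
2. Minimum momentum uncertainty: Δp = ℏ/(2Δx) = 1.883e-20 kg·m/s
3. Minimum kinetic energy:
   KE = (Δp)²/(2m) = (1.883e-20)²/(2 × 1.675e-27 kg)
   KE = 1.059e-13 J = 660.754 keV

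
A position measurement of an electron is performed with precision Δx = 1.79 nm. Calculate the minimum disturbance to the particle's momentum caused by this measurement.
2.946 × 10^-26 kg·m/s

The uncertainty principle implies that measuring position disturbs momentum:
ΔxΔp ≥ ℏ/2

When we measure position with precision Δx, we necessarily introduce a momentum uncertainty:
Δp ≥ ℏ/(2Δx)
Δp_min = (1.055e-34 J·s) / (2 × 1.790e-09 m)
Δp_min = 2.946e-26 kg·m/s

The more precisely we measure position, the greater the momentum disturbance.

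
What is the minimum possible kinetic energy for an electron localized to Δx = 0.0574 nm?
2.891 eV

Localizing a particle requires giving it sufficient momentum uncertainty:

1. From uncertainty principle: Δp ≥ ℏ/(2Δx)
   Δp_min = (1.055e-34 J·s) / (2 × 5.740e-11 m)
   Δp_min = 9.186e-25 kg·m/s

2. This momentum uncertainty corresponds to kinetic energy:
   KE ≈ (Δp)²/(2m) = (9.186e-25)²/(2 × 9.109e-31 kg)
   KE = 4.632e-19 J = 2.891 eV

Tighter localization requires more energy.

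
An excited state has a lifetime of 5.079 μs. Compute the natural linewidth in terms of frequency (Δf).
15.668 kHz

Using the energy-time uncertainty principle and E = hf:
ΔEΔt ≥ ℏ/2
hΔf·Δt ≥ ℏ/2

The minimum frequency uncertainty is:
Δf = ℏ/(2hτ) = 1/(4πτ)
Δf = 1/(4π × 5.079e-06 s)
Δf = 1.567e+04 Hz = 15.668 kHz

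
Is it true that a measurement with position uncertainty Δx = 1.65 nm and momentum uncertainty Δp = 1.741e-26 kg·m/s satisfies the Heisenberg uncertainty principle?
No, it violates the uncertainty principle (impossible measurement).

Calculate the product ΔxΔp:
ΔxΔp = (1.650e-09 m) × (1.741e-26 kg·m/s)
ΔxΔp = 2.873e-35 J·s

Compare to the minimum allowed value ℏ/2:
ℏ/2 = 5.273e-35 J·s

Since ΔxΔp = 2.873e-35 J·s < 5.273e-35 J·s = ℏ/2,
the measurement violates the uncertainty principle.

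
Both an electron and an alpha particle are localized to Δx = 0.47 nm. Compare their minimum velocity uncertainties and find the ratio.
The electron has the larger minimum velocity uncertainty, by a ratio of 7294.3.

For both particles, Δp_min = ℏ/(2Δx) = 1.122e-25 kg·m/s (same for both).

The velocity uncertainty is Δv = Δp/m:
- electron: Δv = 1.122e-25 / 9.109e-31 = 1.232e+05 m/s = 123.157 km/s
- alpha particle: Δv = 1.122e-25 / 6.645e-27 = 1.688e+01 m/s = 16.884 m/s

Ratio: 1.232e+05 / 1.688e+01 = 7294.3

The lighter particle has larger velocity uncertainty because Δv ∝ 1/m.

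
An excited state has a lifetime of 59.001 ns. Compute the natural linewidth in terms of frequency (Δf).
1.349 MHz

Using the energy-time uncertainty principle and E = hf:
ΔEΔt ≥ ℏ/2
hΔf·Δt ≥ ℏ/2

The minimum frequency uncertainty is:
Δf = ℏ/(2hτ) = 1/(4πτ)
Δf = 1/(4π × 5.900e-08 s)
Δf = 1.349e+06 Hz = 1.349 MHz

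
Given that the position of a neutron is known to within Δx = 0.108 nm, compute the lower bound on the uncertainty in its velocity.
291.492 m/s

Using the Heisenberg uncertainty principle and Δp = mΔv:
ΔxΔp ≥ ℏ/2
Δx(mΔv) ≥ ℏ/2

The minimum uncertainty in velocity is:
Δv_min = ℏ/(2mΔx)
Δv_min = (1.055e-34 J·s) / (2 × 1.675e-27 kg × 1.080e-10 m)
Δv_min = 2.915e+02 m/s = 291.492 m/s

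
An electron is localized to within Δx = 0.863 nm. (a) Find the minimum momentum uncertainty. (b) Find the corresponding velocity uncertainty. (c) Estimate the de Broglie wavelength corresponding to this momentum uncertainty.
(a) Δp_min = 6.110 × 10^-26 kg·m/s
(b) Δv_min = 67.073 km/s
(c) λ_dB = 10.845 nm

Step-by-step:

(a) From the uncertainty principle:
Δp_min = ℏ/(2Δx) = (1.055e-34 J·s)/(2 × 8.630e-10 m) = 6.110e-26 kg·m/s

(b) The velocity uncertainty:
Δv = Δp/m = (6.110e-26 kg·m/s)/(9.109e-31 kg) = 6.707e+04 m/s = 67.073 km/s

(c) The de Broglie wavelength for this momentum:
λ = h/p = (6.626e-34 J·s)/(6.110e-26 kg·m/s) = 1.084e-08 m = 10.845 nm

Note: The de Broglie wavelength is comparable to the localization size, as expected from wave-particle duality.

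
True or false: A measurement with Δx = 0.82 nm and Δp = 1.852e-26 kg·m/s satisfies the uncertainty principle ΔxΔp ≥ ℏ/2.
No, it violates the uncertainty principle (impossible measurement).

Calculate the product ΔxΔp:
ΔxΔp = (8.200e-10 m) × (1.852e-26 kg·m/s)
ΔxΔp = 1.519e-35 J·s

Compare to the minimum allowed value ℏ/2:
ℏ/2 = 5.273e-35 J·s

Since ΔxΔp = 1.519e-35 J·s < 5.273e-35 J·s = ℏ/2,
the measurement violates the uncertainty principle.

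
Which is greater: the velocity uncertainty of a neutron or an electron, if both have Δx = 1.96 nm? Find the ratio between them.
The electron has the larger minimum velocity uncertainty, by a ratio of 1838.7.

For both particles, Δp_min = ℏ/(2Δx) = 2.690e-26 kg·m/s (same for both).

The velocity uncertainty is Δv = Δp/m:
- neutron: Δv = 2.690e-26 / 1.675e-27 = 1.606e+01 m/s = 16.062 m/s
- electron: Δv = 2.690e-26 / 9.109e-31 = 2.953e+04 m/s = 29.533 km/s

Ratio: 2.953e+04 / 1.606e+01 = 1838.7

The lighter particle has larger velocity uncertainty because Δv ∝ 1/m.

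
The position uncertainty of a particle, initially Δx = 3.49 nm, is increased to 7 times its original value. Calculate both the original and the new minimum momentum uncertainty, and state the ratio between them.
Original Δp_min = 1.511 × 10^-26 kg·m/s; new Δp'_min = 2.158 × 10^-27 kg·m/s; ratio Δp'_min/Δp_min = 1/7.

From the uncertainty principle ΔxΔp ≥ ℏ/2, the minimum momentum uncertainty is Δp_min = ℏ/(2Δx).

Original (Δx = 3.49 nm = 3.490e-09 m):
Δp_min = (1.055e-34 J·s)/(2 × 3.490e-09 m) = 1.511e-26 kg·m/s

When Δx → 7Δx:
Δp'_min = ℏ/(2 × 7Δx) = (1/7) × ℏ/(2Δx) = (1/7) × Δp_min
Δp'_min = 1/7 × 1.511e-26 kg·m/s = 2.158e-27 kg·m/s

Since Δp_min ∝ 1/Δx, when Δx is increased to 7 times its original value, Δp_min decreases to 1/7 of its original value.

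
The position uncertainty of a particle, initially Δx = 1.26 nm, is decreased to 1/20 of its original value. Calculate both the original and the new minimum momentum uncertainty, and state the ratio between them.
Original Δp_min = 4.185 × 10^-26 kg·m/s; new Δp'_min = 8.370 × 10^-25 kg·m/s; ratio Δp'_min/Δp_min = 20.

From the uncertainty principle ΔxΔp ≥ ℏ/2, the minimum momentum uncertainty is Δp_min = ℏ/(2Δx).

Original (Δx = 1.26 nm = 1.260e-09 m):
Δp_min = (1.055e-34 J·s)/(2 × 1.260e-09 m) = 4.185e-26 kg·m/s

When Δx → (1/20)Δx:
Δp'_min = ℏ/(2 × (1/20)Δx) = 20 × ℏ/(2Δx) = 20 × Δp_min
Δp'_min = 20 × 4.185e-26 kg·m/s = 8.370e-25 kg·m/s

Since Δp_min ∝ 1/Δx, when Δx is decreased to 1/20 of its original value, Δp_min increases to 20 times its original value.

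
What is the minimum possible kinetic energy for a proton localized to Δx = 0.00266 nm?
733.147 meV

Localizing a particle requires giving it sufficient momentum uncertainty:

1. From uncertainty principle: Δp ≥ ℏ/(2Δx)
   Δp_min = (1.055e-34 J·s) / (2 × 2.660e-12 m)
   Δp_min = 1.982e-23 kg·m/s

2. This momentum uncertainty corresponds to kinetic energy:
   KE ≈ (Δp)²/(2m) = (1.982e-23)²/(2 × 1.673e-27 kg)
   KE = 1.175e-19 J = 733.147 meV

Tighter localization requires more energy.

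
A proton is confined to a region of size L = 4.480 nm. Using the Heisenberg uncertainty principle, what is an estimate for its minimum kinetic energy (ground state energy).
258.463 neV

Using the uncertainty principle to estimate ground state energy:

1. The position uncertainty is approximately the confinement size:
   Δx ≈ L = 4.480e-09 m

2. From ΔxΔp ≥ ℏ/2, the minimum momentum uncertainty is:
   Δp ≈ ℏ/(2L) = 1.177e-26 kg·m/s

3. The kinetic energy is approximately:
   KE ≈ (Δp)²/(2m) = (1.177e-26)²/(2 × 1.673e-27 kg)
   KE ≈ 4.141e-26 J = 258.463 neV

This is an order-of-magnitude estimate of the ground state energy.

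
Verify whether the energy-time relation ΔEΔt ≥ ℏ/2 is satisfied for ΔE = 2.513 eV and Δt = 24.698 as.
No, it violates the uncertainty relation.

Calculate the product ΔEΔt:
ΔE = 2.513 eV = 4.026e-19 J
ΔEΔt = (4.026e-19 J) × (2.470e-17 s)
ΔEΔt = 9.944e-36 J·s

Compare to the minimum allowed value ℏ/2:
ℏ/2 = 5.273e-35 J·s

Since ΔEΔt = 9.944e-36 J·s < 5.273e-35 J·s = ℏ/2,
this violates the uncertainty relation.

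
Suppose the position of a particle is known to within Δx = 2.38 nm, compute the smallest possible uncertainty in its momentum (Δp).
2.215 × 10^-26 kg·m/s

Using the Heisenberg uncertainty principle:
ΔxΔp ≥ ℏ/2

The minimum uncertainty in momentum is:
Δp_min = ℏ/(2Δx)
Δp_min = (1.055e-34 J·s) / (2 × 2.380e-09 m)
Δp_min = 2.215e-26 kg·m/s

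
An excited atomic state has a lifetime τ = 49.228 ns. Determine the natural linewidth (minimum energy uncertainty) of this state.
6.685 neV

Using the energy-time uncertainty principle:
ΔEΔt ≥ ℏ/2

The lifetime τ represents the time uncertainty Δt.
The natural linewidth (minimum energy uncertainty) is:

ΔE = ℏ/(2τ)
ΔE = (1.055e-34 J·s) / (2 × 4.923e-08 s)
ΔE = 1.071e-27 J = 6.685 neV

This natural linewidth limits the precision of spectroscopic measurements.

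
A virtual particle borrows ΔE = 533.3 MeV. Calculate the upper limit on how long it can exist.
6.171 × 10^-25 s

Using the energy-time uncertainty principle:
ΔEΔt ≥ ℏ/2

For a virtual particle borrowing energy ΔE, the maximum lifetime is:
Δt_max = ℏ/(2ΔE)

Converting energy:
ΔE = 533.3 MeV = 8.544e-11 J

Δt_max = (1.055e-34 J·s) / (2 × 8.544e-11 J)
Δt_max = 6.171e-25 s = 6.171 × 10^-25 s

Virtual particles with higher borrowed energy exist for shorter times.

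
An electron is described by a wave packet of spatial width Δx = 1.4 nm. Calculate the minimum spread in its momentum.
3.766 × 10^-26 kg·m/s

For a wave packet, the spatial width Δx and momentum spread Δp are related by the uncertainty principle:
ΔxΔp ≥ ℏ/2

The minimum momentum spread is:
Δp_min = ℏ/(2Δx)
Δp_min = (1.055e-34 J·s) / (2 × 1.400e-09 m)
Δp_min = 3.766e-26 kg·m/s

A wave packet cannot have both a well-defined position and well-defined momentum.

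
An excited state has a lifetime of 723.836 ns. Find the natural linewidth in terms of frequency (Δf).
109.939 kHz

Using the energy-time uncertainty principle and E = hf:
ΔEΔt ≥ ℏ/2
hΔf·Δt ≥ ℏ/2

The minimum frequency uncertainty is:
Δf = ℏ/(2hτ) = 1/(4πτ)
Δf = 1/(4π × 7.238e-07 s)
Δf = 1.099e+05 Hz = 109.939 kHz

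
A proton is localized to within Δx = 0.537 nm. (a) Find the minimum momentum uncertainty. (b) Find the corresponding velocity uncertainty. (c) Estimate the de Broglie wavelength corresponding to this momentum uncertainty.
(a) Δp_min = 9.819 × 10^-26 kg·m/s
(b) Δv_min = 58.705 m/s
(c) λ_dB = 6.748 nm

Step-by-step:

(a) From the uncertainty principle:
Δp_min = ℏ/(2Δx) = (1.055e-34 J·s)/(2 × 5.370e-10 m) = 9.819e-26 kg·m/s

(b) The velocity uncertainty:
Δv = Δp/m = (9.819e-26 kg·m/s)/(1.673e-27 kg) = 5.870e+01 m/s = 58.705 m/s

(c) The de Broglie wavelength for this momentum:
λ = h/p = (6.626e-34 J·s)/(9.819e-26 kg·m/s) = 6.748e-09 m = 6.748 nm

Note: The de Broglie wavelength is comparable to the localization size, as expected from wave-particle duality.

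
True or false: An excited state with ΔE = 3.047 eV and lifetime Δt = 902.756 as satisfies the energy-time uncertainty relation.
Yes, it satisfies the uncertainty relation.

Calculate the product ΔEΔt:
ΔE = 3.047 eV = 4.882e-19 J
ΔEΔt = (4.882e-19 J) × (9.028e-16 s)
ΔEΔt = 4.407e-34 J·s

Compare to the minimum allowed value ℏ/2:
ℏ/2 = 5.273e-35 J·s

Since ΔEΔt = 4.407e-34 J·s ≥ 5.273e-35 J·s = ℏ/2,
this satisfies the uncertainty relation.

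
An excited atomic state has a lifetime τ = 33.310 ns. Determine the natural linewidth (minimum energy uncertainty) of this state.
9.880 neV

Using the energy-time uncertainty principle:
ΔEΔt ≥ ℏ/2

The lifetime τ represents the time uncertainty Δt.
The natural linewidth (minimum energy uncertainty) is:

ΔE = ℏ/(2τ)
ΔE = (1.055e-34 J·s) / (2 × 3.331e-08 s)
ΔE = 1.583e-27 J = 9.880 neV

This natural linewidth limits the precision of spectroscopic measurements.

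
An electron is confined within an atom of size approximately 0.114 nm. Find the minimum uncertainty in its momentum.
4.625 × 10^-25 kg·m/s

Using the Heisenberg uncertainty principle:
ΔxΔp ≥ ℏ/2

With Δx ≈ L = 1.140e-10 m (the confinement size):
Δp_min = ℏ/(2Δx)
Δp_min = (1.055e-34 J·s) / (2 × 1.140e-10 m)
Δp_min = 4.625e-25 kg·m/s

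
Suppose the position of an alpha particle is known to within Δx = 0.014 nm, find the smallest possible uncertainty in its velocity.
566.820 m/s

Using the Heisenberg uncertainty principle and Δp = mΔv:
ΔxΔp ≥ ℏ/2
Δx(mΔv) ≥ ℏ/2

The minimum uncertainty in velocity is:
Δv_min = ℏ/(2mΔx)
Δv_min = (1.055e-34 J·s) / (2 × 6.645e-27 kg × 1.400e-11 m)
Δv_min = 5.668e+02 m/s = 566.820 m/s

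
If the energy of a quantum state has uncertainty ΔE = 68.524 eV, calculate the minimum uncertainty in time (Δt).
4.803 as

Using the energy-time uncertainty principle:
ΔEΔt ≥ ℏ/2

The minimum uncertainty in time is:
Δt_min = ℏ/(2ΔE)
Δt_min = (1.055e-34 J·s) / (2 × 1.098e-17 J)
Δt_min = 4.803e-18 s = 4.803 as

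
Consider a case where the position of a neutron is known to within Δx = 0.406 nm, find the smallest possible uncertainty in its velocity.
77.540 m/s

Using the Heisenberg uncertainty principle and Δp = mΔv:
ΔxΔp ≥ ℏ/2
Δx(mΔv) ≥ ℏ/2

The minimum uncertainty in velocity is:
Δv_min = ℏ/(2mΔx)
Δv_min = (1.055e-34 J·s) / (2 × 1.675e-27 kg × 4.060e-10 m)
Δv_min = 7.754e+01 m/s = 77.540 m/s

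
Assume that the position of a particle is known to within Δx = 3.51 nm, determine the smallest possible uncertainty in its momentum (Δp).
1.502 × 10^-26 kg·m/s

Using the Heisenberg uncertainty principle:
ΔxΔp ≥ ℏ/2

The minimum uncertainty in momentum is:
Δp_min = ℏ/(2Δx)
Δp_min = (1.055e-34 J·s) / (2 × 3.510e-09 m)
Δp_min = 1.502e-26 kg·m/s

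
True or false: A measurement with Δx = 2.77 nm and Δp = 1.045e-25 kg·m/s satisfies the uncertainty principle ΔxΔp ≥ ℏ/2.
Yes, it satisfies the uncertainty principle.

Calculate the product ΔxΔp:
ΔxΔp = (2.770e-09 m) × (1.045e-25 kg·m/s)
ΔxΔp = 2.895e-34 J·s

Compare to the minimum allowed value ℏ/2:
ℏ/2 = 5.273e-35 J·s

Since ΔxΔp = 2.895e-34 J·s ≥ 5.273e-35 J·s = ℏ/2,
the measurement satisfies the uncertainty principle.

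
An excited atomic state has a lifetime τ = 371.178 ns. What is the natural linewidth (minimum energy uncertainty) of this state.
886.653 peV

Using the energy-time uncertainty principle:
ΔEΔt ≥ ℏ/2

The lifetime τ represents the time uncertainty Δt.
The natural linewidth (minimum energy uncertainty) is:

ΔE = ℏ/(2τ)
ΔE = (1.055e-34 J·s) / (2 × 3.712e-07 s)
ΔE = 1.421e-28 J = 886.653 peV

This natural linewidth limits the precision of spectroscopic measurements.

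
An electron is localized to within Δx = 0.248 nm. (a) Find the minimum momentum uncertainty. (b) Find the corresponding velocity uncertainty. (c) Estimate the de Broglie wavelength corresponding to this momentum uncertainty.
(a) Δp_min = 2.126 × 10^-25 kg·m/s
(b) Δv_min = 233.402 km/s
(c) λ_dB = 3.116 nm

Step-by-step:

(a) From the uncertainty principle:
Δp_min = ℏ/(2Δx) = (1.055e-34 J·s)/(2 × 2.480e-10 m) = 2.126e-25 kg·m/s

(b) The velocity uncertainty:
Δv = Δp/m = (2.126e-25 kg·m/s)/(9.109e-31 kg) = 2.334e+05 m/s = 233.402 km/s

(c) The de Broglie wavelength for this momentum:
λ = h/p = (6.626e-34 J·s)/(2.126e-25 kg·m/s) = 3.116e-09 m = 3.116 nm

Note: The de Broglie wavelength is comparable to the localization size, as expected from wave-particle duality.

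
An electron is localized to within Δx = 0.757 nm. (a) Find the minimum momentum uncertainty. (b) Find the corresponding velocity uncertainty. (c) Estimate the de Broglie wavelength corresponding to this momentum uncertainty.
(a) Δp_min = 6.965 × 10^-26 kg·m/s
(b) Δv_min = 76.465 km/s
(c) λ_dB = 9.513 nm

Step-by-step:

(a) From the uncertainty principle:
Δp_min = ℏ/(2Δx) = (1.055e-34 J·s)/(2 × 7.570e-10 m) = 6.965e-26 kg·m/s

(b) The velocity uncertainty:
Δv = Δp/m = (6.965e-26 kg·m/s)/(9.109e-31 kg) = 7.646e+04 m/s = 76.465 km/s

(c) The de Broglie wavelength for this momentum:
λ = h/p = (6.626e-34 J·s)/(6.965e-26 kg·m/s) = 9.513e-09 m = 9.513 nm

Note: The de Broglie wavelength is comparable to the localization size, as expected from wave-particle duality.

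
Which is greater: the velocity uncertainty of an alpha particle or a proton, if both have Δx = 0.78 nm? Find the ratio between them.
The proton has the larger minimum velocity uncertainty, by a ratio of 4.0.

For both particles, Δp_min = ℏ/(2Δx) = 6.760e-26 kg·m/s (same for both).

The velocity uncertainty is Δv = Δp/m:
- alpha particle: Δv = 6.760e-26 / 6.645e-27 = 1.017e+01 m/s = 10.174 m/s
- proton: Δv = 6.760e-26 / 1.673e-27 = 4.042e+01 m/s = 40.416 m/s

Ratio: 4.042e+01 / 1.017e+01 = 4.0

The lighter particle has larger velocity uncertainty because Δv ∝ 1/m.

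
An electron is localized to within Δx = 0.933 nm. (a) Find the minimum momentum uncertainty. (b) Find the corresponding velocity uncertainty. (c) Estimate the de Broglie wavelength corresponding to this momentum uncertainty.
(a) Δp_min = 5.652 × 10^-26 kg·m/s
(b) Δv_min = 62.041 km/s
(c) λ_dB = 11.724 nm

Step-by-step:

(a) From the uncertainty principle:
Δp_min = ℏ/(2Δx) = (1.055e-34 J·s)/(2 × 9.330e-10 m) = 5.652e-26 kg·m/s

(b) The velocity uncertainty:
Δv = Δp/m = (5.652e-26 kg·m/s)/(9.109e-31 kg) = 6.204e+04 m/s = 62.041 km/s

(c) The de Broglie wavelength for this momentum:
λ = h/p = (6.626e-34 J·s)/(5.652e-26 kg·m/s) = 1.172e-08 m = 11.724 nm

Note: The de Broglie wavelength is comparable to the localization size, as expected from wave-particle duality.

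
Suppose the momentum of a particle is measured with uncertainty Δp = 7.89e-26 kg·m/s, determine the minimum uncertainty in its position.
668.296 pm

Using the Heisenberg uncertainty principle:
ΔxΔp ≥ ℏ/2

The minimum uncertainty in position is:
Δx_min = ℏ/(2Δp)
Δx_min = (1.055e-34 J·s) / (2 × 7.890e-26 kg·m/s)
Δx_min = 6.683e-10 m = 668.296 pm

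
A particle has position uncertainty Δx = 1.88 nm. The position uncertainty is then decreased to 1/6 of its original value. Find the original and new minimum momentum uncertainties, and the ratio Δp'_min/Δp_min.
Original Δp_min = 2.805 × 10^-26 kg·m/s; new Δp'_min = 1.683 × 10^-25 kg·m/s; ratio Δp'_min/Δp_min = 6.

From the uncertainty principle ΔxΔp ≥ ℏ/2, the minimum momentum uncertainty is Δp_min = ℏ/(2Δx).

Original (Δx = 1.88 nm = 1.880e-09 m):
Δp_min = (1.055e-34 J·s)/(2 × 1.880e-09 m) = 2.805e-26 kg·m/s

When Δx → (1/6)Δx:
Δp'_min = ℏ/(2 × (1/6)Δx) = 6 × ℏ/(2Δx) = 6 × Δp_min
Δp'_min = 6 × 2.805e-26 kg·m/s = 1.683e-25 kg·m/s

Since Δp_min ∝ 1/Δx, when Δx is decreased to 1/6 of its original value, Δp_min increases to 6 times its original value.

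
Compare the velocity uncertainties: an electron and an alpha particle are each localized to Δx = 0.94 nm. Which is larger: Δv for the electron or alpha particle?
The electron has the larger minimum velocity uncertainty, by a ratio of 7294.3.

For both particles, Δp_min = ℏ/(2Δx) = 5.609e-26 kg·m/s (same for both).

The velocity uncertainty is Δv = Δp/m:
- electron: Δv = 5.609e-26 / 9.109e-31 = 6.158e+04 m/s = 61.579 km/s
- alpha particle: Δv = 5.609e-26 / 6.645e-27 = 8.442e+00 m/s = 8.442 m/s

Ratio: 6.158e+04 / 8.442e+00 = 7294.3

The lighter particle has larger velocity uncertainty because Δv ∝ 1/m.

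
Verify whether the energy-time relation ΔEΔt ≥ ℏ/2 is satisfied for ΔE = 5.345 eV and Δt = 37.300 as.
No, it violates the uncertainty relation.

Calculate the product ΔEΔt:
ΔE = 5.345 eV = 8.564e-19 J
ΔEΔt = (8.564e-19 J) × (3.730e-17 s)
ΔEΔt = 3.194e-35 J·s

Compare to the minimum allowed value ℏ/2:
ℏ/2 = 5.273e-35 J·s

Since ΔEΔt = 3.194e-35 J·s < 5.273e-35 J·s = ℏ/2,
this violates the uncertainty relation.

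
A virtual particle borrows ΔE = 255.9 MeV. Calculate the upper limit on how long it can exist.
1.286 ys

Using the energy-time uncertainty principle:
ΔEΔt ≥ ℏ/2

For a virtual particle borrowing energy ΔE, the maximum lifetime is:
Δt_max = ℏ/(2ΔE)

Converting energy:
ΔE = 255.9 MeV = 4.100e-11 J

Δt_max = (1.055e-34 J·s) / (2 × 4.100e-11 J)
Δt_max = 1.286e-24 s = 1.286 ys

Virtual particles with higher borrowed energy exist for shorter times.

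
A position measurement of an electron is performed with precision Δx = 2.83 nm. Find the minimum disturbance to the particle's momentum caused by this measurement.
1.863 × 10^-26 kg·m/s

The uncertainty principle implies that measuring position disturbs momentum:
ΔxΔp ≥ ℏ/2

When we measure position with precision Δx, we necessarily introduce a momentum uncertainty:
Δp ≥ ℏ/(2Δx)
Δp_min = (1.055e-34 J·s) / (2 × 2.830e-09 m)
Δp_min = 1.863e-26 kg·m/s

The more precisely we measure position, the greater the momentum disturbance.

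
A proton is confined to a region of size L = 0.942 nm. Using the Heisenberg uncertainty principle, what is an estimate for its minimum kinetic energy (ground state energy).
5.846 μeV

Using the uncertainty principle to estimate ground state energy:

1. The position uncertainty is approximately the confinement size:
   Δx ≈ L = 9.420e-10 m

2. From ΔxΔp ≥ ℏ/2, the minimum momentum uncertainty is:
   Δp ≈ ℏ/(2L) = 5.598e-26 kg·m/s

3. The kinetic energy is approximately:
   KE ≈ (Δp)²/(2m) = (5.598e-26)²/(2 × 1.673e-27 kg)
   KE ≈ 9.366e-25 J = 5.846 μeV

This is an order-of-magnitude estimate of the ground state energy.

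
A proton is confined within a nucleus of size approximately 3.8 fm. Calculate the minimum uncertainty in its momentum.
1.388 × 10^-20 kg·m/s

Using the Heisenberg uncertainty principle:
ΔxΔp ≥ ℏ/2

With Δx ≈ L = 3.800e-15 m (the confinement size):
Δp_min = ℏ/(2Δx)
Δp_min = (1.055e-34 J·s) / (2 × 3.800e-15 m)
Δp_min = 1.388e-20 kg·m/s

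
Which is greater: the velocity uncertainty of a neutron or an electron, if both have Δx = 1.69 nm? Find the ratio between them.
The electron has the larger minimum velocity uncertainty, by a ratio of 1838.7.

For both particles, Δp_min = ℏ/(2Δx) = 3.120e-26 kg·m/s (same for both).

The velocity uncertainty is Δv = Δp/m:
- neutron: Δv = 3.120e-26 / 1.675e-27 = 1.863e+01 m/s = 18.628 m/s
- electron: Δv = 3.120e-26 / 9.109e-31 = 3.425e+04 m/s = 34.251 km/s

Ratio: 3.425e+04 / 1.863e+01 = 1838.7

The lighter particle has larger velocity uncertainty because Δv ∝ 1/m.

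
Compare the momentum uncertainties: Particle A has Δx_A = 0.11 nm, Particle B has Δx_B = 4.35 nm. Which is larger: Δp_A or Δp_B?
Particle A has the larger minimum momentum uncertainty, by a factor of 39.55.

For each particle, the minimum momentum uncertainty is Δp_min = ℏ/(2Δx):

Particle A: Δp_A = ℏ/(2×1.100e-10 m) = 4.794e-25 kg·m/s
Particle B: Δp_B = ℏ/(2×4.350e-09 m) = 1.212e-26 kg·m/s

Ratio: Δp_A/Δp_B = 39.55

Since Δp_min ∝ 1/Δx, the particle with smaller position uncertainty (A) has larger momentum uncertainty.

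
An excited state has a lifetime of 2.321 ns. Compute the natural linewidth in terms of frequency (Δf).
34.286 MHz

Using the energy-time uncertainty principle and E = hf:
ΔEΔt ≥ ℏ/2
hΔf·Δt ≥ ℏ/2

The minimum frequency uncertainty is:
Δf = ℏ/(2hτ) = 1/(4πτ)
Δf = 1/(4π × 2.321e-09 s)
Δf = 3.429e+07 Hz = 34.286 MHz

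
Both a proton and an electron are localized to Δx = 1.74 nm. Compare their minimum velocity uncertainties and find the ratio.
The electron has the larger minimum velocity uncertainty, by a ratio of 1836.2.

For both particles, Δp_min = ℏ/(2Δx) = 3.030e-26 kg·m/s (same for both).

The velocity uncertainty is Δv = Δp/m:
- proton: Δv = 3.030e-26 / 1.673e-27 = 1.812e+01 m/s = 18.118 m/s
- electron: Δv = 3.030e-26 / 9.109e-31 = 3.327e+04 m/s = 33.267 km/s

Ratio: 3.327e+04 / 1.812e+01 = 1836.2

The lighter particle has larger velocity uncertainty because Δv ∝ 1/m.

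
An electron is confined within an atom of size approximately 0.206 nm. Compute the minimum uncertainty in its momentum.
2.560 × 10^-25 kg·m/s

Using the Heisenberg uncertainty principle:
ΔxΔp ≥ ℏ/2

With Δx ≈ L = 2.060e-10 m (the confinement size):
Δp_min = ℏ/(2Δx)
Δp_min = (1.055e-34 J·s) / (2 × 2.060e-10 m)
Δp_min = 2.560e-25 kg·m/s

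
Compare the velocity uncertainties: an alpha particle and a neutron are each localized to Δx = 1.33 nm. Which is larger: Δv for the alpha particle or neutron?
The neutron has the larger minimum velocity uncertainty, by a ratio of 4.0.

For both particles, Δp_min = ℏ/(2Δx) = 3.965e-26 kg·m/s (same for both).

The velocity uncertainty is Δv = Δp/m:
- alpha particle: Δv = 3.965e-26 / 6.645e-27 = 5.967e+00 m/s = 5.967 m/s
- neutron: Δv = 3.965e-26 / 1.675e-27 = 2.367e+01 m/s = 23.670 m/s

Ratio: 2.367e+01 / 5.967e+00 = 4.0

The lighter particle has larger velocity uncertainty because Δv ∝ 1/m.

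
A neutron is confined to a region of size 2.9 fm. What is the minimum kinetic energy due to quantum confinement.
615.971 keV

Using the uncertainty principle:

1. Position uncertainty: Δx ≈ 2.900e-15 m
2. Minimum momentum uncertainty: Δp = ℏ/(2Δx) = 1.818e-20 kg·m/s
3. Minimum kinetic energy:
   KE = (Δp)²/(2m) = (1.818e-20)²/(2 × 1.675e-27 kg)
   KE = 9.869e-14 J = 615.971 keV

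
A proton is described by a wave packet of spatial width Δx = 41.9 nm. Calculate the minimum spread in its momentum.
1.258 × 10^-27 kg·m/s

For a wave packet, the spatial width Δx and momentum spread Δp are related by the uncertainty principle:
ΔxΔp ≥ ℏ/2

The minimum momentum spread is:
Δp_min = ℏ/(2Δx)
Δp_min = (1.055e-34 J·s) / (2 × 4.190e-08 m)
Δp_min = 1.258e-27 kg·m/s

A wave packet cannot have both a well-defined position and well-defined momentum.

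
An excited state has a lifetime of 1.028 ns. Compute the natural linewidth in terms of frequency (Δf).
77.410 MHz

Using the energy-time uncertainty principle and E = hf:
ΔEΔt ≥ ℏ/2
hΔf·Δt ≥ ℏ/2

The minimum frequency uncertainty is:
Δf = ℏ/(2hτ) = 1/(4πτ)
Δf = 1/(4π × 1.028e-09 s)
Δf = 7.741e+07 Hz = 77.410 MHz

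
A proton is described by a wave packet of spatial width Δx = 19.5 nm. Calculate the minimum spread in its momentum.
2.704 × 10^-27 kg·m/s

For a wave packet, the spatial width Δx and momentum spread Δp are related by the uncertainty principle:
ΔxΔp ≥ ℏ/2

The minimum momentum spread is:
Δp_min = ℏ/(2Δx)
Δp_min = (1.055e-34 J·s) / (2 × 1.950e-08 m)
Δp_min = 2.704e-27 kg·m/s

A wave packet cannot have both a well-defined position and well-defined momentum.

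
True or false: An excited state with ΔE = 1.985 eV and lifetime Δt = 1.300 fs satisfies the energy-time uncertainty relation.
Yes, it satisfies the uncertainty relation.

Calculate the product ΔEΔt:
ΔE = 1.985 eV = 3.180e-19 J
ΔEΔt = (3.180e-19 J) × (1.300e-15 s)
ΔEΔt = 4.134e-34 J·s

Compare to the minimum allowed value ℏ/2:
ℏ/2 = 5.273e-35 J·s

Since ΔEΔt = 4.134e-34 J·s ≥ 5.273e-35 J·s = ℏ/2,
this satisfies the uncertainty relation.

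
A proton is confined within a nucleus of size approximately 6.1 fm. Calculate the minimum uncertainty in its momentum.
8.644 × 10^-21 kg·m/s

Using the Heisenberg uncertainty principle:
ΔxΔp ≥ ℏ/2

With Δx ≈ L = 6.100e-15 m (the confinement size):
Δp_min = ℏ/(2Δx)
Δp_min = (1.055e-34 J·s) / (2 × 6.100e-15 m)
Δp_min = 8.644e-21 kg·m/s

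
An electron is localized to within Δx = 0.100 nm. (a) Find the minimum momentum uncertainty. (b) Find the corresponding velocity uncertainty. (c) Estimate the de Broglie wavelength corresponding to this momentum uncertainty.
(a) Δp_min = 5.273 × 10^-25 kg·m/s
(b) Δv_min = 578.838 km/s
(c) λ_dB = 1.257 nm

Step-by-step:

(a) From the uncertainty principle:
Δp_min = ℏ/(2Δx) = (1.055e-34 J·s)/(2 × 1.000e-10 m) = 5.273e-25 kg·m/s

(b) The velocity uncertainty:
Δv = Δp/m = (5.273e-25 kg·m/s)/(9.109e-31 kg) = 5.788e+05 m/s = 578.838 km/s

(c) The de Broglie wavelength for this momentum:
λ = h/p = (6.626e-34 J·s)/(5.273e-25 kg·m/s) = 1.257e-09 m = 1.257 nm

Note: The de Broglie wavelength is comparable to the localization size, as expected from wave-particle duality.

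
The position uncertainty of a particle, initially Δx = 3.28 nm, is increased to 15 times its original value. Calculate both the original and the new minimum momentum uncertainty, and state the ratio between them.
Original Δp_min = 1.608 × 10^-26 kg·m/s; new Δp'_min = 1.072 × 10^-27 kg·m/s; ratio Δp'_min/Δp_min = 1/15.

From the uncertainty principle ΔxΔp ≥ ℏ/2, the minimum momentum uncertainty is Δp_min = ℏ/(2Δx).

Original (Δx = 3.28 nm = 3.280e-09 m):
Δp_min = (1.055e-34 J·s)/(2 × 3.280e-09 m) = 1.608e-26 kg·m/s

When Δx → 15Δx:
Δp'_min = ℏ/(2 × 15Δx) = (1/15) × ℏ/(2Δx) = (1/15) × Δp_min
Δp'_min = 1/15 × 1.608e-26 kg·m/s = 1.072e-27 kg·m/s

Since Δp_min ∝ 1/Δx, when Δx is increased to 15 times its original value, Δp_min decreases to 1/15 of its original value.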